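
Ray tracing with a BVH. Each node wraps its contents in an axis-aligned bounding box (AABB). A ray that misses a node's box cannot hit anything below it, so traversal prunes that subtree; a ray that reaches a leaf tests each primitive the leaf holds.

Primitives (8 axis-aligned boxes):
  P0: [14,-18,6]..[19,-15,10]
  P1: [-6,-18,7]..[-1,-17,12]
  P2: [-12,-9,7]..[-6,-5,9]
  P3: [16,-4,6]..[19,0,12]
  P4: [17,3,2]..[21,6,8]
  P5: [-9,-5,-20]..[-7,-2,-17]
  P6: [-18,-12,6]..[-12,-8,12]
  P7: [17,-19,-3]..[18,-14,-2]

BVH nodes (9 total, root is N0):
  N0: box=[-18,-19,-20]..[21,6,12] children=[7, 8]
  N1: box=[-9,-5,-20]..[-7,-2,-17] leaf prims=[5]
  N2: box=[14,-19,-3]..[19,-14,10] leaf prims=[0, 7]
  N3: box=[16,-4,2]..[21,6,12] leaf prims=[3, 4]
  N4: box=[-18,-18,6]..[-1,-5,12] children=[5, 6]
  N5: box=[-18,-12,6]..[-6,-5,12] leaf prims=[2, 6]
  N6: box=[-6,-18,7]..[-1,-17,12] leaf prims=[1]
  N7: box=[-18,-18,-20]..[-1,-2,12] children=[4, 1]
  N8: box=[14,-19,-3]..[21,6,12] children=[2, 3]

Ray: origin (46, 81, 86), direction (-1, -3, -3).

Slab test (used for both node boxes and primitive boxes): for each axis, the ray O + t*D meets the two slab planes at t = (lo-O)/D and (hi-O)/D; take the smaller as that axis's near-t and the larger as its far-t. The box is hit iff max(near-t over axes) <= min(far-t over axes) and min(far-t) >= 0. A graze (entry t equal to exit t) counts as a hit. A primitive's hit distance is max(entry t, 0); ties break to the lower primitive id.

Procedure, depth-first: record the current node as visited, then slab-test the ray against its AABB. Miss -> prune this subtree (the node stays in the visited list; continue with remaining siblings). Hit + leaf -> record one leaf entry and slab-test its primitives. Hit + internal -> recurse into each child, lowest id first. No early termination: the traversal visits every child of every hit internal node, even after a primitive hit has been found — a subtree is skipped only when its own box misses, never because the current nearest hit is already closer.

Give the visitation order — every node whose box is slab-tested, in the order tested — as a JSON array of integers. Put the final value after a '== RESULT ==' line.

Walk:
N0 x:[25,64] y:[25,100/3] z:[74/3,106/3] -> hit [25,100/3], descend [7, 8]
  N7 x:[47,64] y:[83/3,33] z:[74/3,106/3] -> miss, prune
  N8 x:[25,32] y:[25,100/3] z:[74/3,89/3] -> hit [25,89/3], descend [2, 3]
    N2 x:[27,32] y:[95/3,100/3] z:[76/3,89/3] -> miss, prune
    N3 x:[25,30] y:[25,85/3] z:[74/3,28] -> hit [25,28] leaf, test {P3(miss), P4@t=26}

5 AABB tests over nodes [0, 7, 8, 2, 3]; 1 leaf entered; closest P4.

== RESULT ==
[0, 7, 8, 2, 3]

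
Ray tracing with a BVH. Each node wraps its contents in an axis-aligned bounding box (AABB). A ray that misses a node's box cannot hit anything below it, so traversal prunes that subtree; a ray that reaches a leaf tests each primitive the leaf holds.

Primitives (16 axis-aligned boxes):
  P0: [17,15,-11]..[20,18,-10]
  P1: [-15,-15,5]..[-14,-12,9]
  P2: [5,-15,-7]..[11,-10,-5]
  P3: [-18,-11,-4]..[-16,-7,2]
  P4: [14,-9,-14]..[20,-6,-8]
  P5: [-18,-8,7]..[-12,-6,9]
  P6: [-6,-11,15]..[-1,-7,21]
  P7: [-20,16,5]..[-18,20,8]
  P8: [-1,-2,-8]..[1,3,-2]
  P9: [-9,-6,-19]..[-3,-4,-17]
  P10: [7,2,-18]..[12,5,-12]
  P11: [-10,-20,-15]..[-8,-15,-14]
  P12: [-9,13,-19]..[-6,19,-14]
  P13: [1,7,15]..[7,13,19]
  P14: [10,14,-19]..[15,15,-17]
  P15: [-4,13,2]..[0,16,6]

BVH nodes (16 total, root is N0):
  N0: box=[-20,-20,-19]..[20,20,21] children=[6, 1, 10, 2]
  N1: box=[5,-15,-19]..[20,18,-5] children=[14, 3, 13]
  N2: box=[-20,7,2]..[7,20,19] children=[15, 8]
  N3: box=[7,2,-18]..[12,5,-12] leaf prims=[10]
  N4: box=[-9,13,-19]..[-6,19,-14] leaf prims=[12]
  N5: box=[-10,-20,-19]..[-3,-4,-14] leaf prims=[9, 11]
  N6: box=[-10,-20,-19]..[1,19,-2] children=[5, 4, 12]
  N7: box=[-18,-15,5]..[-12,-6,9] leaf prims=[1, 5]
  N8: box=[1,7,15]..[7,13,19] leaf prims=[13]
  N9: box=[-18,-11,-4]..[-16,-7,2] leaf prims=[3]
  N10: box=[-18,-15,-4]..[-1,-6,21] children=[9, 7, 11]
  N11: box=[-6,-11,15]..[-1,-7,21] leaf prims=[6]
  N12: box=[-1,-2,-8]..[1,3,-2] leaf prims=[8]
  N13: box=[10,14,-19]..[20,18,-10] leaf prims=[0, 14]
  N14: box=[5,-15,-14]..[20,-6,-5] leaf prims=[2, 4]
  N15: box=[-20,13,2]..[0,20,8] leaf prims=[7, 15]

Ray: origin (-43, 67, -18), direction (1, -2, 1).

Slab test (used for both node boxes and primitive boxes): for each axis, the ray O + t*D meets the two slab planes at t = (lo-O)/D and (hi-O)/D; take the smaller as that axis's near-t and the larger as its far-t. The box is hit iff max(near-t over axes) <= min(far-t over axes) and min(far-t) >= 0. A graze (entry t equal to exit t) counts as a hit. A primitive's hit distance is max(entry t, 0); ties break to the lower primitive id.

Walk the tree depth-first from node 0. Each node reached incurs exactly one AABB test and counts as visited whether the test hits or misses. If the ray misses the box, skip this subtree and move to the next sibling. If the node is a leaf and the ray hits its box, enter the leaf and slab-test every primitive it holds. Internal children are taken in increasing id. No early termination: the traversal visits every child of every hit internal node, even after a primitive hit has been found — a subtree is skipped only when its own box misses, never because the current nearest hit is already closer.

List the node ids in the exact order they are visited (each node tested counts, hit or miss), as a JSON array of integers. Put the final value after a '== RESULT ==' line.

Walk:
N0 x:[23,63] y:[47/2,87/2] z:[-1,39] -> hit [47/2,39], descend [1, 2, 6, 10]
  N1 x:[48,63] y:[49/2,41] z:[-1,13] -> miss, prune
  N2 x:[23,50] y:[47/2,30] z:[20,37] -> hit [47/2,30], descend [8, 15]
    N8 x:[44,50] y:[27,30] z:[33,37] -> miss, prune
    N15 x:[23,43] y:[47/2,27] z:[20,26] -> hit [47/2,26] leaf, test {P7@t=47/2, P15(miss)}
  N6 x:[33,44] y:[24,87/2] z:[-1,16] -> miss, prune
  N10 x:[25,42] y:[73/2,41] z:[14,39] -> hit [73/2,39], descend [7, 9, 11]
    N7 x:[25,31] y:[73/2,41] z:[23,27] -> miss, prune
    N9 x:[25,27] y:[37,39] z:[14,20] -> miss, prune
    N11 x:[37,42] y:[37,39] z:[33,39] -> hit [37,39] leaf, test {P6@t=37}

Visited [0, 1, 2, 8, 15, 6, 10, 7, 9, 11]. Tests: 10 box, 2 leaf. Nearest: P7.

== RESULT ==
[0, 1, 2, 8, 15, 6, 10, 7, 9, 11]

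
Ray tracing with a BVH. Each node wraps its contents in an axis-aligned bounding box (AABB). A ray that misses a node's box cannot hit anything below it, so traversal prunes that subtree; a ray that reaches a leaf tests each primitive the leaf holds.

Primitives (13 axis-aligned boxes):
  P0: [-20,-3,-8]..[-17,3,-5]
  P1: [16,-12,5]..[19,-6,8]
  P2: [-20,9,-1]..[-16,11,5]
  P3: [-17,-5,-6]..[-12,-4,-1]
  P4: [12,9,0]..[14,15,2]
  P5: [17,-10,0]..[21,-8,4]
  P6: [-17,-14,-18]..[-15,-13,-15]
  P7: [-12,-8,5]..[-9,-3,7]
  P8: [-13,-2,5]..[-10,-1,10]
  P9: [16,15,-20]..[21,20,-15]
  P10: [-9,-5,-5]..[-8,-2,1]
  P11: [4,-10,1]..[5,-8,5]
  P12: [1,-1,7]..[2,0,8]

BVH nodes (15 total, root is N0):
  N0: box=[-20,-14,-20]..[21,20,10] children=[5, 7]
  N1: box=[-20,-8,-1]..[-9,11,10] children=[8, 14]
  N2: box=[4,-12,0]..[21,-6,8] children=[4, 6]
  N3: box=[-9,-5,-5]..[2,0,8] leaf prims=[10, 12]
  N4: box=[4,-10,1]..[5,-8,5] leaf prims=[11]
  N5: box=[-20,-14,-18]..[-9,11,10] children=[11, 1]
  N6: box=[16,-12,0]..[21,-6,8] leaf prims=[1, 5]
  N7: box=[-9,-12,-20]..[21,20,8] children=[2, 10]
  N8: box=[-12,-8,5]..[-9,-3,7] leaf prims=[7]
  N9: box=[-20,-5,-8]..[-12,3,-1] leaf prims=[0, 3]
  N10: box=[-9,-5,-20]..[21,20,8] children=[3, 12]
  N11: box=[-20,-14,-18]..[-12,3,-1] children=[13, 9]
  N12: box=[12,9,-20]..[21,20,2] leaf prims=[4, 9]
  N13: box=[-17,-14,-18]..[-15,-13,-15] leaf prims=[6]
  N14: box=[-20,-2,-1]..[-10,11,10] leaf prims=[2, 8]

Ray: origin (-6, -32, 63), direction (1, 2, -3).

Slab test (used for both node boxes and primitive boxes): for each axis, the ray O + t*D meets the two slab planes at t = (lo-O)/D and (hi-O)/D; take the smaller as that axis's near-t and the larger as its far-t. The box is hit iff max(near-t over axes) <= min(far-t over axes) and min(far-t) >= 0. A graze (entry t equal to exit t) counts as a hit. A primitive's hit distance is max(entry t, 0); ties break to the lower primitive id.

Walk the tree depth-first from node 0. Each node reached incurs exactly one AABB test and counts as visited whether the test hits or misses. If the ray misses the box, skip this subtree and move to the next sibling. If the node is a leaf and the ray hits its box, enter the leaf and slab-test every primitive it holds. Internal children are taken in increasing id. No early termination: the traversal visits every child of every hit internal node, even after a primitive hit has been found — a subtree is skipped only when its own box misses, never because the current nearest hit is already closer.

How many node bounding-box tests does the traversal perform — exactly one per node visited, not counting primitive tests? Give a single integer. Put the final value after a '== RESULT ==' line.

Traverse from the root:
N0 x:[-14,27] y:[9,26] z:[53/3,83/3] -> hit [53/3,26], descend [5, 7]
  N5 x:[-14,-3] y:[9,43/2] z:[53/3,27] -> miss, prune
  N7 x:[-3,27] y:[10,26] z:[55/3,83/3] -> hit [55/3,26], descend [2, 10]
    N2 x:[10,27] y:[10,13] z:[55/3,21] -> miss, prune
    N10 x:[-3,27] y:[27/2,26] z:[55/3,83/3] -> hit [55/3,26], descend [3, 12]
      N3 x:[-3,8] y:[27/2,16] z:[55/3,68/3] -> miss, prune
      N12 x:[18,27] y:[41/2,26] z:[61/3,83/3] -> hit [41/2,26] leaf, test {P4(miss), P9@t=26}

order=[0, 5, 7, 2, 10, 3, 12]  |boxes|=7  |leaves|=1  hit=P9

== RESULT ==
7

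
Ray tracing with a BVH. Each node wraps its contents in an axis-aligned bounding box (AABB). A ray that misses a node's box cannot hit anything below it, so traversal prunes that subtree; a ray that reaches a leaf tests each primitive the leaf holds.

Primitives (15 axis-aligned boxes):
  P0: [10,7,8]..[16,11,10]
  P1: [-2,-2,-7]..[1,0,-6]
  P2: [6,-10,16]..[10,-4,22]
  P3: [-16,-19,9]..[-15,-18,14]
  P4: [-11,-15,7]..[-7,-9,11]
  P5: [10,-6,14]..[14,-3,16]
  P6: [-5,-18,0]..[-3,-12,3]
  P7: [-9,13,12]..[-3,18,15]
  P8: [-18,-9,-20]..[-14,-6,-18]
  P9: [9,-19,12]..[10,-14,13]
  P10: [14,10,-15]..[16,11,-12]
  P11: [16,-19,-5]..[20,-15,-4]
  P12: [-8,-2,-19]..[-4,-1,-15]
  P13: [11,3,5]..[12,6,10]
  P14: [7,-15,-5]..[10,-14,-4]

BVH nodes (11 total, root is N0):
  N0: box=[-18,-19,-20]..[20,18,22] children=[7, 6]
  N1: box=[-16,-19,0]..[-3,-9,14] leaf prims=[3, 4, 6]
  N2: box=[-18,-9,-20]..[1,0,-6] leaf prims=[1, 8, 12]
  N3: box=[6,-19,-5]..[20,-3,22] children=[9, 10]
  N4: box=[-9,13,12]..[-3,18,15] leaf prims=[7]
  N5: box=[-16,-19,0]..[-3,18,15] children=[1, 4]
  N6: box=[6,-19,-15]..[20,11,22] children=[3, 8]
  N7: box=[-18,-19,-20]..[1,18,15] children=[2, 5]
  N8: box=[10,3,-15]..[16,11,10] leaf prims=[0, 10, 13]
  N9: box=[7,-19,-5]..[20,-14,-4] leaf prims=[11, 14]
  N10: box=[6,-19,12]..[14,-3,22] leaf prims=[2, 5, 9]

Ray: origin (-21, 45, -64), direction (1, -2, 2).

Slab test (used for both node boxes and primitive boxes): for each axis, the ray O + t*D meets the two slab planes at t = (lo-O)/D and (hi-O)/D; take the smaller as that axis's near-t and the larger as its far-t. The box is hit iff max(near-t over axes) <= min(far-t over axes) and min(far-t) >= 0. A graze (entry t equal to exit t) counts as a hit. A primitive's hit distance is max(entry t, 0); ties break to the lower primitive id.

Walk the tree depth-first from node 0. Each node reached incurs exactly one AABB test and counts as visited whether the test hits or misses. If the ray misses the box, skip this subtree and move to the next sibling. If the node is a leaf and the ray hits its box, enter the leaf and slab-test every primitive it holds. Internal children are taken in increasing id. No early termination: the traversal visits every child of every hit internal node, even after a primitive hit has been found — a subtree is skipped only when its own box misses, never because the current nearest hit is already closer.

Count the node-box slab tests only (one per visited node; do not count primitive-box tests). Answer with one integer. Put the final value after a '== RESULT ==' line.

Trace the traversal:
N0 x:[3,41] y:[27/2,32] z:[22,43] -> hit [22,32], descend [6, 7]
  N6 x:[27,41] y:[17,32] z:[49/2,43] -> hit [27,32], descend [3, 8]
    N3 x:[27,41] y:[24,32] z:[59/2,43] -> hit [59/2,32], descend [9, 10]
      N9 x:[28,41] y:[59/2,32] z:[59/2,30] -> hit [59/2,30] leaf, test {P11(miss), P14@t=59/2}
      N10 x:[27,35] y:[24,32] z:[38,43] -> miss, prune
    N8 x:[31,37] y:[17,21] z:[49/2,37] -> miss, prune
  N7 x:[3,22] y:[27/2,32] z:[22,79/2] -> hit [22,22], descend [2, 5]
    N2 x:[3,22] y:[45/2,27] z:[22,29] -> miss, prune
    N5 x:[5,18] y:[27/2,32] z:[32,79/2] -> miss, prune

order=[0, 6, 3, 9, 10, 8, 7, 2, 5]  |boxes|=9  |leaves|=1  hit=P14

== RESULT ==
9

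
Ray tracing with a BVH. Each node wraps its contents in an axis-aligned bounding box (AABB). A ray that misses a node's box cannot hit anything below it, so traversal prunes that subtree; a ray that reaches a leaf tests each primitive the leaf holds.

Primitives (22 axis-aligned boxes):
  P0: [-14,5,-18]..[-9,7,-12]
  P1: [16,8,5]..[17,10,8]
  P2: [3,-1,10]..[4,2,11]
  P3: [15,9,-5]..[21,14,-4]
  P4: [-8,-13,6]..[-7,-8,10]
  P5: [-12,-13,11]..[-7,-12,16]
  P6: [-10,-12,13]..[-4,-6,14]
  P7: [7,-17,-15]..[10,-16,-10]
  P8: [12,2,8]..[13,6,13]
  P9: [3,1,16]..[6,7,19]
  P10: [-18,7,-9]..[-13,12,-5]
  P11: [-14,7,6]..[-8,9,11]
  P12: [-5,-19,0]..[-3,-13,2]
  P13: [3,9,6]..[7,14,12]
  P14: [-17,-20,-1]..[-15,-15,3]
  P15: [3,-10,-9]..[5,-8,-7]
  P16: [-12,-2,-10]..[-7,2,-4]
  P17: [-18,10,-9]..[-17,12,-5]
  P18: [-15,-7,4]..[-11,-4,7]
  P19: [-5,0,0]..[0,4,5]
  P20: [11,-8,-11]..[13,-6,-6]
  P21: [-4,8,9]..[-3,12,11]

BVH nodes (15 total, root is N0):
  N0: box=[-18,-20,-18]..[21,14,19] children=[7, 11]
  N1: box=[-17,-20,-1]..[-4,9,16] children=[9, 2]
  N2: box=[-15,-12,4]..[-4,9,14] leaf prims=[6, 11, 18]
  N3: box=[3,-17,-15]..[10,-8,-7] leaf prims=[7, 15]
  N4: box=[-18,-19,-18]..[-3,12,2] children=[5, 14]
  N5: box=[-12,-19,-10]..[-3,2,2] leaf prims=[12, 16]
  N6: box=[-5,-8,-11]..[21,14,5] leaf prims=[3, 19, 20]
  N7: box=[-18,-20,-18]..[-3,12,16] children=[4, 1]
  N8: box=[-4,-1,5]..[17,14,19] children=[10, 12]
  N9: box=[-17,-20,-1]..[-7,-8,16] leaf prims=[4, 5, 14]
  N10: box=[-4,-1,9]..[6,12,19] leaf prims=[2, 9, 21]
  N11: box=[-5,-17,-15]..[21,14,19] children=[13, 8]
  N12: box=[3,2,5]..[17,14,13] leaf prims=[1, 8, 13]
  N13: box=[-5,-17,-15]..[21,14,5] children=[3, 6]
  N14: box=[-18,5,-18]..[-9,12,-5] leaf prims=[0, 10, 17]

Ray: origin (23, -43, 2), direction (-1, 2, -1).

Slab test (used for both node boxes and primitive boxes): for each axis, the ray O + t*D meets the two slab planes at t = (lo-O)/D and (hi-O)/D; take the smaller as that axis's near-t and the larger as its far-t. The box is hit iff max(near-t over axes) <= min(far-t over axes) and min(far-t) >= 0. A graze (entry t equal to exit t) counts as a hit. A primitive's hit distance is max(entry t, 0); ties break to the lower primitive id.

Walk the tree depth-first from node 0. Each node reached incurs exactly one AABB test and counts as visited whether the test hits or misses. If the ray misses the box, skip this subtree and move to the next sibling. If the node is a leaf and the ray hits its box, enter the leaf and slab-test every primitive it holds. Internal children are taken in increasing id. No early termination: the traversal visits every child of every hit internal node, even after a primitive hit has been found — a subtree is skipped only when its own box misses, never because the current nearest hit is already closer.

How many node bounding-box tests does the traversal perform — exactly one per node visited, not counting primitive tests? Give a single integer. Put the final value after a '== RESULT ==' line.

Traverse from the root:
N0 x:[2,41] y:[23/2,57/2] z:[-17,20] -> hit [23/2,20], descend [7, 11]
  N7 x:[26,41] y:[23/2,55/2] z:[-14,20] -> miss, prune
  N11 x:[2,28] y:[13,57/2] z:[-17,17] -> hit [13,17], descend [8, 13]
    N8 x:[6,27] y:[21,57/2] z:[-17,-3] -> miss, prune
    N13 x:[2,28] y:[13,57/2] z:[-3,17] -> hit [13,17], descend [3, 6]
      N3 x:[13,20] y:[13,35/2] z:[9,17] -> hit [13,17] leaf, test {P7@t=13, P15(miss)}
      N6 x:[2,28] y:[35/2,57/2] z:[-3,13] -> miss, prune

order=[0, 7, 11, 8, 13, 3, 6]  |boxes|=7  |leaves|=1  hit=P7

== RESULT ==
7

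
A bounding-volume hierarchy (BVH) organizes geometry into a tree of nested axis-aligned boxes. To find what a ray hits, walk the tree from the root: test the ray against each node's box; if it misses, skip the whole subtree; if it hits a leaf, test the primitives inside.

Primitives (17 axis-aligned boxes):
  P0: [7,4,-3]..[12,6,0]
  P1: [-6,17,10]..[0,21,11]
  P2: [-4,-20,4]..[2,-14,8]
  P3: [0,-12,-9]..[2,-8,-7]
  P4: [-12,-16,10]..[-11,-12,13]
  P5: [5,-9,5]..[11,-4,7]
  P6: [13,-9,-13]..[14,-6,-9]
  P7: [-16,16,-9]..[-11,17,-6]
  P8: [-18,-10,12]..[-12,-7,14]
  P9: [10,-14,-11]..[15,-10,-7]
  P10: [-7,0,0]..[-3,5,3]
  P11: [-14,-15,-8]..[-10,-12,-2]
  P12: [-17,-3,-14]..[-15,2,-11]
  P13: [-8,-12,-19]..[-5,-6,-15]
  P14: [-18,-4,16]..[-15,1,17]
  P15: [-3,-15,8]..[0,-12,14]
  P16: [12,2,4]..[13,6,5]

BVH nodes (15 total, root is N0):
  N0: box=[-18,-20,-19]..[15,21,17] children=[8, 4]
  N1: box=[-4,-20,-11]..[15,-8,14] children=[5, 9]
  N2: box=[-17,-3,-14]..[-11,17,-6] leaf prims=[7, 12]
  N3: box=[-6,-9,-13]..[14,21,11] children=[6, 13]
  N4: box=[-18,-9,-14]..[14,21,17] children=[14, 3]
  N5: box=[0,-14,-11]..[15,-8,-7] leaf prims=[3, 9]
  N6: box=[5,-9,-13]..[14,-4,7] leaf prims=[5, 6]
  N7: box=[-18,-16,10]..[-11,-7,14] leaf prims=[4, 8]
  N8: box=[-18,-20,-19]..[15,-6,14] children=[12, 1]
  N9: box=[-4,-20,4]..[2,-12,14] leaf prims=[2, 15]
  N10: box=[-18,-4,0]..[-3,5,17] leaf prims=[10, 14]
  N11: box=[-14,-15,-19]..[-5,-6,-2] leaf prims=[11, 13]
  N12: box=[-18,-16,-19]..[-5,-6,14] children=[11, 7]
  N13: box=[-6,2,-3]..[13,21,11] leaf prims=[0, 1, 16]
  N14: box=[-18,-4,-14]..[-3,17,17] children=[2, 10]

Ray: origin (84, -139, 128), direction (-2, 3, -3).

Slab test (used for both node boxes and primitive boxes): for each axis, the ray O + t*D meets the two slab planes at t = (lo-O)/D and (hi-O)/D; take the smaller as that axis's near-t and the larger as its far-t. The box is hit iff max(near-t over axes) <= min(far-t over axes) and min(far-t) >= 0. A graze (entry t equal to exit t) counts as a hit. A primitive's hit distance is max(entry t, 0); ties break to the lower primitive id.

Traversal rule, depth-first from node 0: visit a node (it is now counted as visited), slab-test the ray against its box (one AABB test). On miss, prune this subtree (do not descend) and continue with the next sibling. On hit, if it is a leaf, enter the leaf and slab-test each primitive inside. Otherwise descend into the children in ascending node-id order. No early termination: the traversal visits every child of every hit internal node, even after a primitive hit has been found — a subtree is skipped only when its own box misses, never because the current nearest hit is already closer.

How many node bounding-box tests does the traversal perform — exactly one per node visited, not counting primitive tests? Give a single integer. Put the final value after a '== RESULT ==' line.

Trace the traversal:
N0 x:[69/2,51] y:[119/3,160/3] z:[37,49] -> hit [119/3,49], descend [4, 8]
  N4 x:[35,51] y:[130/3,160/3] z:[37,142/3] -> hit [130/3,142/3], descend [3, 14]
    N3 x:[35,45] y:[130/3,160/3] z:[39,47] -> hit [130/3,45], descend [6, 13]
      N6 x:[35,79/2] y:[130/3,45] z:[121/3,47] -> miss, prune
      N13 x:[71/2,45] y:[47,160/3] z:[39,131/3] -> miss, prune
    N14 x:[87/2,51] y:[45,52] z:[37,142/3] -> hit [45,142/3], descend [2, 10]
      N2 x:[95/2,101/2] y:[136/3,52] z:[134/3,142/3] -> miss, prune
      N10 x:[87/2,51] y:[45,48] z:[37,128/3] -> miss, prune
  N8 x:[69/2,51] y:[119/3,133/3] z:[38,49] -> hit [119/3,133/3], descend [1, 12]
    N1 x:[69/2,44] y:[119/3,131/3] z:[38,139/3] -> hit [119/3,131/3], descend [5, 9]
      N5 x:[69/2,42] y:[125/3,131/3] z:[45,139/3] -> miss, prune
      N9 x:[41,44] y:[119/3,127/3] z:[38,124/3] -> hit [41,124/3] leaf, test {P2@t=41, P15(miss)}
    N12 x:[89/2,51] y:[41,133/3] z:[38,49] -> miss, prune

Summary -> nodes [0, 4, 3, 6, 13, 14, 2, 10, 8, 1, 5, 9, 12]; box-tests=13; leaf-entries=1; first=P2

== RESULT ==
13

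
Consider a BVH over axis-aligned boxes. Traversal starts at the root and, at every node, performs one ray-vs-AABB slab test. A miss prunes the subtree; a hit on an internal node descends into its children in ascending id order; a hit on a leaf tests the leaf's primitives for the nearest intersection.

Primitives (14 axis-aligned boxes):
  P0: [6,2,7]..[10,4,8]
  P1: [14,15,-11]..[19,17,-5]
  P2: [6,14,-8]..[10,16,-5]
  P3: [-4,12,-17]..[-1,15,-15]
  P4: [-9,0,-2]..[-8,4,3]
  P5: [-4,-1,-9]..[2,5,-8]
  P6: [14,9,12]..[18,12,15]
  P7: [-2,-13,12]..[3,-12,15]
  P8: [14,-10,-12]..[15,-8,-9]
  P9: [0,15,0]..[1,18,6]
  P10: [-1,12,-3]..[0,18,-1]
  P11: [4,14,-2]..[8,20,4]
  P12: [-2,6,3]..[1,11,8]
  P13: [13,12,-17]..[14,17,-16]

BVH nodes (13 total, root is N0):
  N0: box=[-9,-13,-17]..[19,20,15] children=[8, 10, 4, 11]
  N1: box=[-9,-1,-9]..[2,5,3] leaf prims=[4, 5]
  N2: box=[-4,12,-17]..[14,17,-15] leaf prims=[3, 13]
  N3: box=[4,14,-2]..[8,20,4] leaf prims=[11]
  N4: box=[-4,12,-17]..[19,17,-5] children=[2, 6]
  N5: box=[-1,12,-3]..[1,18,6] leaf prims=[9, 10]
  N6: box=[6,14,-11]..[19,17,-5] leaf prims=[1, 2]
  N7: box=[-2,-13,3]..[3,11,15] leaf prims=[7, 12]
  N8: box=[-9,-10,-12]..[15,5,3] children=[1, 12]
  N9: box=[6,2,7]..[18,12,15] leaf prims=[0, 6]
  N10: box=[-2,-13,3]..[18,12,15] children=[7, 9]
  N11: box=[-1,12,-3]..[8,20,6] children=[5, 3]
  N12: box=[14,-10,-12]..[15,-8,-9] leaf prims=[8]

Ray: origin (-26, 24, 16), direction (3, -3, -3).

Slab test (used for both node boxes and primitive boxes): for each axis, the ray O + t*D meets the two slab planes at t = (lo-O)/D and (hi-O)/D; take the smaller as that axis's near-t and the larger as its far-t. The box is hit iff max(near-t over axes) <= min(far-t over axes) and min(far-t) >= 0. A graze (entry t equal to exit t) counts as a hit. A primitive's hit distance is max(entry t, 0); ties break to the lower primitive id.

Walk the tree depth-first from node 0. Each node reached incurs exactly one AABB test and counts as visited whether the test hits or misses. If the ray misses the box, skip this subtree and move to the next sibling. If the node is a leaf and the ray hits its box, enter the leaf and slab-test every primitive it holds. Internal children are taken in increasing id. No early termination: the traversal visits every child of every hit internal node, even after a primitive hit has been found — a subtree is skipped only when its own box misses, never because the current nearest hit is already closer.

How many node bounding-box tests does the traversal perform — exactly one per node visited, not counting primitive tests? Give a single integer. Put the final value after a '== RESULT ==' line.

Traverse from the root:
N0 x:[17/3,15] y:[4/3,37/3] z:[1/3,11] -> hit [17/3,11], descend [4, 8, 10, 11]
  N4 x:[22/3,15] y:[7/3,4] z:[7,11] -> miss, prune
  N8 x:[17/3,41/3] y:[19/3,34/3] z:[13/3,28/3] -> hit [19/3,28/3], descend [1, 12]
    N1 x:[17/3,28/3] y:[19/3,25/3] z:[13/3,25/3] -> hit [19/3,25/3] leaf, test {P4(miss), P5@t=8}
    N12 x:[40/3,41/3] y:[32/3,34/3] z:[25/3,28/3] -> miss, prune
  N10 x:[8,44/3] y:[4,37/3] z:[1/3,13/3] -> miss, prune
  N11 x:[25/3,34/3] y:[4/3,4] z:[10/3,19/3] -> miss, prune

7 AABB tests over nodes [0, 4, 8, 1, 12, 10, 11]; 1 leaf entered; closest P5.

== RESULT ==
7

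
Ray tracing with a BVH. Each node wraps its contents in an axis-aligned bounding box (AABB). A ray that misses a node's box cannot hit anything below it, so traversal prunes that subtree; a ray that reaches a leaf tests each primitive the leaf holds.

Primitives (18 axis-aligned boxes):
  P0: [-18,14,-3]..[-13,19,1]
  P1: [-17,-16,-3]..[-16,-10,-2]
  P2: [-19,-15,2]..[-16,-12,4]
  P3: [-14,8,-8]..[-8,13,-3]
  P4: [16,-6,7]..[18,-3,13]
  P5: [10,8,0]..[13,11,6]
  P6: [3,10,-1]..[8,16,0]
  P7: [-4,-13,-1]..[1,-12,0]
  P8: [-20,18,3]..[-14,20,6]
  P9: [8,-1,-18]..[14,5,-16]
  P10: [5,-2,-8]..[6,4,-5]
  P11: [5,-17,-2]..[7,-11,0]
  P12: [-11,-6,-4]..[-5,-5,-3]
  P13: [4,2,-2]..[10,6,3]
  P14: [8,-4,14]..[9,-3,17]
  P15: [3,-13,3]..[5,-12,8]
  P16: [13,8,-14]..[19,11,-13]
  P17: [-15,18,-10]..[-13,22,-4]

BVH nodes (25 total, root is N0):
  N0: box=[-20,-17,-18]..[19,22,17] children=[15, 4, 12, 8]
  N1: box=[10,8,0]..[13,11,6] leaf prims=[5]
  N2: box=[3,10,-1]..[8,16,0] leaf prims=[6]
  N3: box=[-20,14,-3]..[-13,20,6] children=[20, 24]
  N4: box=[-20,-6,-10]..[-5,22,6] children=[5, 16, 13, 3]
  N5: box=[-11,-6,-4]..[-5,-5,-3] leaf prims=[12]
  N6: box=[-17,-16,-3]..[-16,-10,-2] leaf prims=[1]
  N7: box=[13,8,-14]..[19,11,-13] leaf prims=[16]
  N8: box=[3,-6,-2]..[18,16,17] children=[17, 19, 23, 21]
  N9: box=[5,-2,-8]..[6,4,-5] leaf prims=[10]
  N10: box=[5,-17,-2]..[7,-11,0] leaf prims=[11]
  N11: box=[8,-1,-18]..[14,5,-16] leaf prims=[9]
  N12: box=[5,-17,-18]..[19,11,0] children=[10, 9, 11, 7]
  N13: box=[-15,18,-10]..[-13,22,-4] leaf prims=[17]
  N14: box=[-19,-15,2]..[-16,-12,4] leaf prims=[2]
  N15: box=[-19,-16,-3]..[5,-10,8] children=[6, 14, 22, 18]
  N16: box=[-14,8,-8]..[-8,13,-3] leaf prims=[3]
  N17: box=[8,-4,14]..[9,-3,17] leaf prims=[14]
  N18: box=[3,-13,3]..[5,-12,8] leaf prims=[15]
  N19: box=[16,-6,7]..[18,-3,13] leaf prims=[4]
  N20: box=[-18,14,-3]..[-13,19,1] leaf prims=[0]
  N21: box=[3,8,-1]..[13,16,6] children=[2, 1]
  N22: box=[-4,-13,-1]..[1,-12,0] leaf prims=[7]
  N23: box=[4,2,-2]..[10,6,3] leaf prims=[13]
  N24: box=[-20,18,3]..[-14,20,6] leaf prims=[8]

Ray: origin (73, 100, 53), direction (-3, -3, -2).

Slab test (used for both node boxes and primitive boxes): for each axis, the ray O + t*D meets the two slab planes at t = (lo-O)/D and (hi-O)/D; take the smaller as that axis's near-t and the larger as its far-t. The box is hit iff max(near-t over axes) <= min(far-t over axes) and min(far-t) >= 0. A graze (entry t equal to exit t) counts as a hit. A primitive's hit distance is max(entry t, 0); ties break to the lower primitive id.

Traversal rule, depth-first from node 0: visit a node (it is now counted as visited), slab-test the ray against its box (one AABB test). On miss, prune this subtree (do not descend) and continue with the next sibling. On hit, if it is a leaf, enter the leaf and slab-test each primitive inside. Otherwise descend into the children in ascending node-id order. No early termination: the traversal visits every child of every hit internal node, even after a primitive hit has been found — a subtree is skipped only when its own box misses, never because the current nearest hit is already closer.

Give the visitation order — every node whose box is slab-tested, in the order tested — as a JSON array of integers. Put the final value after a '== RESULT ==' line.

Trace the traversal:
N0 x:[18,31] y:[26,39] z:[18,71/2] -> hit [26,31], descend [4, 8, 12, 15]
  N4 x:[26,31] y:[26,106/3] z:[47/2,63/2] -> hit [26,31], descend [3, 5, 13, 16]
    N3 x:[86/3,31] y:[80/3,86/3] z:[47/2,28] -> miss, prune
    N5 x:[26,28] y:[35,106/3] z:[28,57/2] -> miss, prune
    N13 x:[86/3,88/3] y:[26,82/3] z:[57/2,63/2] -> miss, prune
    N16 x:[27,29] y:[29,92/3] z:[28,61/2] -> hit [29,29] leaf, test {P3@t=29}
  N8 x:[55/3,70/3] y:[28,106/3] z:[18,55/2] -> miss, prune
  N12 x:[18,68/3] y:[89/3,39] z:[53/2,71/2] -> miss, prune
  N15 x:[68/3,92/3] y:[110/3,116/3] z:[45/2,28] -> miss, prune

Visited [0, 4, 3, 5, 13, 16, 8, 12, 15]. Tests: 9 box, 1 leaf. Nearest: P3.

== RESULT ==
[0, 4, 3, 5, 13, 16, 8, 12, 15]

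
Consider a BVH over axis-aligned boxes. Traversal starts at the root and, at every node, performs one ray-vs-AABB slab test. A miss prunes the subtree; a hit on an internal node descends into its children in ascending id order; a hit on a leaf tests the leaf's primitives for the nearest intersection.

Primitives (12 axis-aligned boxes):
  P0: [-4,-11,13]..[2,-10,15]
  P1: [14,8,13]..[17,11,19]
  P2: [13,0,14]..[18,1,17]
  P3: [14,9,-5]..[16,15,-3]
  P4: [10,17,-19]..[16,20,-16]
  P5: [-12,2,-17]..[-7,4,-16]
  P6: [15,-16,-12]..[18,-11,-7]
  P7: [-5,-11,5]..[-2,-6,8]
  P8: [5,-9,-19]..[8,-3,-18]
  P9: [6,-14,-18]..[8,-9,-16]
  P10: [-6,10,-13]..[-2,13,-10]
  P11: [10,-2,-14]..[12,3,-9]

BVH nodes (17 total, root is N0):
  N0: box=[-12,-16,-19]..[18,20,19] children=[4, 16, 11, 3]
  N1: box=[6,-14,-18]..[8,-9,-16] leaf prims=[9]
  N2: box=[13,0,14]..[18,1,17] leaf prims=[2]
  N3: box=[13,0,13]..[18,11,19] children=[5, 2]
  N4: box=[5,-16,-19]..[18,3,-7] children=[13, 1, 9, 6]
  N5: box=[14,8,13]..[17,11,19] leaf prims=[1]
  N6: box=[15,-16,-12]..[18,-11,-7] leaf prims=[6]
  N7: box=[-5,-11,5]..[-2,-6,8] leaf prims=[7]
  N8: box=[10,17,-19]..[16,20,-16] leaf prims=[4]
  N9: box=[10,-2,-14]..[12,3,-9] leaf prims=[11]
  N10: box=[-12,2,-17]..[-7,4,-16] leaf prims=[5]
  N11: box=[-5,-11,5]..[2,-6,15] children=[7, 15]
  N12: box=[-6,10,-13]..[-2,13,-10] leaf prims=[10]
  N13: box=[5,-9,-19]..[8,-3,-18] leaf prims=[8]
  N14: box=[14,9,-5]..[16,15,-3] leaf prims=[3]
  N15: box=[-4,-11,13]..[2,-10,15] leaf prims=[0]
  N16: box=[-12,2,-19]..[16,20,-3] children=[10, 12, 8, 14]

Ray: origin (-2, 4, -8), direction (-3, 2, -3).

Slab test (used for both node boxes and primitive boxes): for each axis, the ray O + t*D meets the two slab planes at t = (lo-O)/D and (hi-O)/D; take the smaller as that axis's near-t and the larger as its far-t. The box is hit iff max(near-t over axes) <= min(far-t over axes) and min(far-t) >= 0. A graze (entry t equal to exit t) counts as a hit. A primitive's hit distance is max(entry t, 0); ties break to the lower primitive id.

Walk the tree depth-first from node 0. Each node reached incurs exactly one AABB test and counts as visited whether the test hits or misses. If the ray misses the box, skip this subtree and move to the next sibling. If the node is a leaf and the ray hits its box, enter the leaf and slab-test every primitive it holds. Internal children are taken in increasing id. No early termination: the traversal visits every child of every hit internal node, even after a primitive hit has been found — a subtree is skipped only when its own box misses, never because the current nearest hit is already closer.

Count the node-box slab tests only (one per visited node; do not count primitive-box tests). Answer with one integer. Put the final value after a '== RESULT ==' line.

Walk:
N0 x:[-20/3,10/3] y:[-10,8] z:[-9,11/3] -> hit [-20/3,10/3], descend [3, 4, 11, 16]
  N3 x:[-20/3,-5] y:[-2,7/2] z:[-9,-7] -> miss, prune
  N4 x:[-20/3,-7/3] y:[-10,-1/2] z:[-1/3,11/3] -> miss, prune
  N11 x:[-4/3,1] y:[-15/2,-5] z:[-23/3,-13/3] -> miss, prune
  N16 x:[-6,10/3] y:[-1,8] z:[-5/3,11/3] -> hit [-1,10/3], descend [8, 10, 12, 14]
    N8 x:[-6,-4] y:[13/2,8] z:[8/3,11/3] -> miss, prune
    N10 x:[5/3,10/3] y:[-1,0] z:[8/3,3] -> miss, prune
    N12 x:[0,4/3] y:[3,9/2] z:[2/3,5/3] -> miss, prune
    N14 x:[-6,-16/3] y:[5/2,11/2] z:[-5/3,-1] -> miss, prune

9 AABB tests over nodes [0, 3, 4, 11, 16, 8, 10, 12, 14]; 0 leaves entered; closest miss.

== RESULT ==
9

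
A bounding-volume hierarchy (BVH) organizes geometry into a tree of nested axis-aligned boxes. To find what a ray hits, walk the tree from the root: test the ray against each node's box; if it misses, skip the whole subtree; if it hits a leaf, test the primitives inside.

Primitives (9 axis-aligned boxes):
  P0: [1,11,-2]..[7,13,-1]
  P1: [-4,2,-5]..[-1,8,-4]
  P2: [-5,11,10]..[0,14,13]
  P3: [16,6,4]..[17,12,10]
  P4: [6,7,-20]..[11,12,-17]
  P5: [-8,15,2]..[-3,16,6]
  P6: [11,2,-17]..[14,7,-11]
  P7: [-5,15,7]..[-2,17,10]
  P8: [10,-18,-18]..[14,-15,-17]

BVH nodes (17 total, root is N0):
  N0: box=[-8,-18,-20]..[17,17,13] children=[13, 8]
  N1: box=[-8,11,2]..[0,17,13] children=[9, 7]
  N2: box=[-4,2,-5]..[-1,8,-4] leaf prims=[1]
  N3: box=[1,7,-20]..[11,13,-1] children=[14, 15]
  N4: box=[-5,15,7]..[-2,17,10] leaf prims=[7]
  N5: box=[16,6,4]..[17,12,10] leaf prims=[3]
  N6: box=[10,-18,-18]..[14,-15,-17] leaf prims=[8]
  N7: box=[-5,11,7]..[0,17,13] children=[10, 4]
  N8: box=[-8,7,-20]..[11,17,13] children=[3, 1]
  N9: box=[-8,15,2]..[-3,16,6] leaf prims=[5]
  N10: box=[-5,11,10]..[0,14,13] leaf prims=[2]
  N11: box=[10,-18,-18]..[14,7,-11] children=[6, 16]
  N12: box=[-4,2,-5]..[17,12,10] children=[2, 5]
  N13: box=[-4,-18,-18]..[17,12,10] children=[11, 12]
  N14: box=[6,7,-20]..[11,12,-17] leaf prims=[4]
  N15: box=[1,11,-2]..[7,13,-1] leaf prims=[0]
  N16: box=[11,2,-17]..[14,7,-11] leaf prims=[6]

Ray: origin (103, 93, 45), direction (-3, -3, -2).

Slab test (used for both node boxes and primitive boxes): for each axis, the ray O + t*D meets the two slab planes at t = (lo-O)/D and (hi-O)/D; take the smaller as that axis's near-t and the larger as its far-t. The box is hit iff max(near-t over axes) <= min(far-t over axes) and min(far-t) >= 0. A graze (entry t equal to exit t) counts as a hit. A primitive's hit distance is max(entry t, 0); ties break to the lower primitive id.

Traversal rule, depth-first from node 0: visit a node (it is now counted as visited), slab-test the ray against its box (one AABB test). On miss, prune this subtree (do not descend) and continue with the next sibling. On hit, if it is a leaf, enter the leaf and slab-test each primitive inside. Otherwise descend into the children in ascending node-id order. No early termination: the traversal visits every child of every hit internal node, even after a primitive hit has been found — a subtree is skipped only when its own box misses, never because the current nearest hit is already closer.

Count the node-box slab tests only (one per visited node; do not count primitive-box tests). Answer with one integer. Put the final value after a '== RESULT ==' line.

Trace the traversal:
N0 x:[86/3,37] y:[76/3,37] z:[16,65/2] -> hit [86/3,65/2], descend [8, 13]
  N8 x:[92/3,37] y:[76/3,86/3] z:[16,65/2] -> miss, prune
  N13 x:[86/3,107/3] y:[27,37] z:[35/2,63/2] -> hit [86/3,63/2], descend [11, 12]
    N11 x:[89/3,31] y:[86/3,37] z:[28,63/2] -> hit [89/3,31], descend [6, 16]
      N6 x:[89/3,31] y:[36,37] z:[31,63/2] -> miss, prune
      N16 x:[89/3,92/3] y:[86/3,91/3] z:[28,31] -> hit [89/3,91/3] leaf, test {P6@t=89/3}
    N12 x:[86/3,107/3] y:[27,91/3] z:[35/2,25] -> miss, prune

Summary -> nodes [0, 8, 13, 11, 6, 16, 12]; box-tests=7; leaf-entries=1; first=P6

== RESULT ==
7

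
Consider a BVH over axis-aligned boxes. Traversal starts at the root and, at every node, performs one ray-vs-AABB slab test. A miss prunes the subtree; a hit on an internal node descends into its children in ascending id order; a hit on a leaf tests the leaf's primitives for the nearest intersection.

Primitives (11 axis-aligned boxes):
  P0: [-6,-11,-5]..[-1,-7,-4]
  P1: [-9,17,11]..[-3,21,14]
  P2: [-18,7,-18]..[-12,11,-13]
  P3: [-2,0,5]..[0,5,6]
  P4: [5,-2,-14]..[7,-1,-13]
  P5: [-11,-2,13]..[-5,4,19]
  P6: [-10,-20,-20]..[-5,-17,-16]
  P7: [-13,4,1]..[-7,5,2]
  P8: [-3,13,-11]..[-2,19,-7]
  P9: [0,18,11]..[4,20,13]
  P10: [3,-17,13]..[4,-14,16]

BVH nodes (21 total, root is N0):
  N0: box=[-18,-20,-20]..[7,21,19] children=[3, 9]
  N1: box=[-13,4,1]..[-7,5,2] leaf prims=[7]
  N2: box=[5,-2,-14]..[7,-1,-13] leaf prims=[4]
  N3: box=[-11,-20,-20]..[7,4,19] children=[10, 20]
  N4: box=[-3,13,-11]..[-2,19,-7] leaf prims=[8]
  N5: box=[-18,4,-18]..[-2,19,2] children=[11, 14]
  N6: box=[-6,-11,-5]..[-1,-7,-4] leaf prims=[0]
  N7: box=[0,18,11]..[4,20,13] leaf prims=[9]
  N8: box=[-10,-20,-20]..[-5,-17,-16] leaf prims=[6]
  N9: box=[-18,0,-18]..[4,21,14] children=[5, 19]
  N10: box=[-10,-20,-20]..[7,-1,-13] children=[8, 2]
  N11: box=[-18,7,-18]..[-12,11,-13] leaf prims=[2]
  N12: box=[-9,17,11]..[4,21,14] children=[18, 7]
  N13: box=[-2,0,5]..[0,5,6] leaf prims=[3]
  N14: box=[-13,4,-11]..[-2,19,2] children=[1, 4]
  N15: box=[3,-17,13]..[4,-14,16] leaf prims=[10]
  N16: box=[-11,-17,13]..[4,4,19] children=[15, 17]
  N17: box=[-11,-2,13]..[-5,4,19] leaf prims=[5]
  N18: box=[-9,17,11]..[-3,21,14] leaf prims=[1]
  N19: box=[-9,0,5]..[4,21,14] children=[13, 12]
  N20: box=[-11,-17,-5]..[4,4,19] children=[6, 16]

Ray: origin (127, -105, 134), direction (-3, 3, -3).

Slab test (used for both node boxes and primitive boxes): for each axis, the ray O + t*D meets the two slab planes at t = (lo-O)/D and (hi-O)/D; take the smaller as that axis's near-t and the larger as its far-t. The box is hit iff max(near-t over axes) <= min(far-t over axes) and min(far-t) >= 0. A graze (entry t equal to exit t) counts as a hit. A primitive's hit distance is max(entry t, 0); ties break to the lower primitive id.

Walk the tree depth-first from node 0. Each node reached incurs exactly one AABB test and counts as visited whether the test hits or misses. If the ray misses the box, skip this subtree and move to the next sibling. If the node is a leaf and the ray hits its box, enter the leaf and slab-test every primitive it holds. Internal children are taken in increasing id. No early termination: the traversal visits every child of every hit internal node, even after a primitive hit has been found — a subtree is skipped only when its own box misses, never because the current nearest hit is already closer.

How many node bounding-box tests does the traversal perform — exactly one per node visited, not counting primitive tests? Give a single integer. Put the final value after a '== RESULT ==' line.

Trace the traversal:
N0 x:[40,145/3] y:[85/3,42] z:[115/3,154/3] -> hit [40,42], descend [3, 9]
  N3 x:[40,46] y:[85/3,109/3] z:[115/3,154/3] -> miss, prune
  N9 x:[41,145/3] y:[35,42] z:[40,152/3] -> hit [41,42], descend [5, 19]
    N5 x:[43,145/3] y:[109/3,124/3] z:[44,152/3] -> miss, prune
    N19 x:[41,136/3] y:[35,42] z:[40,43] -> hit [41,42], descend [12, 13]
      N12 x:[41,136/3] y:[122/3,42] z:[40,41] -> hit [41,41], descend [7, 18]
        N7 x:[41,127/3] y:[41,125/3] z:[121/3,41] -> hit [41,41] leaf, test {P9@t=41}
        N18 x:[130/3,136/3] y:[122/3,42] z:[40,41] -> miss, prune
      N13 x:[127/3,43] y:[35,110/3] z:[128/3,43] -> miss, prune

Summary -> nodes [0, 3, 9, 5, 19, 12, 7, 18, 13]; box-tests=9; leaf-entries=1; first=P9

== RESULT ==
9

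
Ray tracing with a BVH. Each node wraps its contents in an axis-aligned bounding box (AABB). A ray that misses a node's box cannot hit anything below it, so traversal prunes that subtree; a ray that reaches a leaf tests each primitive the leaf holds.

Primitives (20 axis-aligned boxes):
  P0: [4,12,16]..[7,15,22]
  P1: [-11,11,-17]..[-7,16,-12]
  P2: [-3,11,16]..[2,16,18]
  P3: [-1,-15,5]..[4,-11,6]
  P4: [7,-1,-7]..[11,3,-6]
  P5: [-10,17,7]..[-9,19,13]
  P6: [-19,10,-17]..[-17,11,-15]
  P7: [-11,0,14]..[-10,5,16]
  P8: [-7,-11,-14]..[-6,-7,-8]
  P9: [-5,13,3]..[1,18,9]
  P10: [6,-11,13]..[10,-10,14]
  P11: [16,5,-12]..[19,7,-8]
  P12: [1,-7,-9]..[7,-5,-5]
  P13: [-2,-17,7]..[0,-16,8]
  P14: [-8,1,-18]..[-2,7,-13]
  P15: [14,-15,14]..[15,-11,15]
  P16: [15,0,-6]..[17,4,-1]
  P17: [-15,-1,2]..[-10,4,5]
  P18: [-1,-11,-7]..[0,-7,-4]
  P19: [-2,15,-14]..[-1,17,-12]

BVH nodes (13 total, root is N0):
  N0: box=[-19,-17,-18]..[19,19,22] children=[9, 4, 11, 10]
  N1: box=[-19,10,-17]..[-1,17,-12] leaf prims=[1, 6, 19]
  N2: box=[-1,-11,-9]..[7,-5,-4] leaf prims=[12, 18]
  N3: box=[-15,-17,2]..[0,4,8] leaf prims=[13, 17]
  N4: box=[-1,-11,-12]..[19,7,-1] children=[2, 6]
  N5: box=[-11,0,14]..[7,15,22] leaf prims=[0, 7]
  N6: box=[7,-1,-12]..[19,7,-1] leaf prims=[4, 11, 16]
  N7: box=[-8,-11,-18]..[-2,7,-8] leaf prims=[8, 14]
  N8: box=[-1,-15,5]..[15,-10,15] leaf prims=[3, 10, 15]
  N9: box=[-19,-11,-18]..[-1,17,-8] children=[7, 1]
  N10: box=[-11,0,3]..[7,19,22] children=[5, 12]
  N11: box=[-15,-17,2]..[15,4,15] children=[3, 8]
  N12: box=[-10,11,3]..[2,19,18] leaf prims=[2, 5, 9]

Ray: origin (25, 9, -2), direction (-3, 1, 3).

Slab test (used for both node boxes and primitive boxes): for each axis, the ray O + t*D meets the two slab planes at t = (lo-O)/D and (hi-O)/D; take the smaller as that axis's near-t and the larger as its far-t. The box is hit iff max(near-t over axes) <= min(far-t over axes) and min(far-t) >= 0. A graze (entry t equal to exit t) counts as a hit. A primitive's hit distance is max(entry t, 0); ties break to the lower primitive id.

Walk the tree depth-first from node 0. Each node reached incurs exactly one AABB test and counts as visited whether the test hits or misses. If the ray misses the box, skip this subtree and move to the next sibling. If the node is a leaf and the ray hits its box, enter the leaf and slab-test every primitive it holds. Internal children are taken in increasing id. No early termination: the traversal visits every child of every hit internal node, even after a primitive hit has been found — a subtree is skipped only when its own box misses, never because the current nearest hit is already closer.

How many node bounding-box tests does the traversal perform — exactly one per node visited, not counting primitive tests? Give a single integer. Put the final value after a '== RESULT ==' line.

Traverse from the root:
N0 x:[2,44/3] y:[-26,10] z:[-16/3,8] -> hit [2,8], descend [4, 9, 10, 11]
  N4 x:[2,26/3] y:[-20,-2] z:[-10/3,1/3] -> miss, prune
  N9 x:[26/3,44/3] y:[-20,8] z:[-16/3,-2] -> miss, prune
  N10 x:[6,12] y:[-9,10] z:[5/3,8] -> hit [6,8], descend [5, 12]
    N5 x:[6,12] y:[-9,6] z:[16/3,8] -> hit [6,6] leaf, test {P0@t=6, P7(miss)}
    N12 x:[23/3,35/3] y:[2,10] z:[5/3,20/3] -> miss, prune
  N11 x:[10/3,40/3] y:[-26,-5] z:[4/3,17/3] -> miss, prune

Summary -> nodes [0, 4, 9, 10, 5, 12, 11]; box-tests=7; leaf-entries=1; first=P0

== RESULT ==
7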